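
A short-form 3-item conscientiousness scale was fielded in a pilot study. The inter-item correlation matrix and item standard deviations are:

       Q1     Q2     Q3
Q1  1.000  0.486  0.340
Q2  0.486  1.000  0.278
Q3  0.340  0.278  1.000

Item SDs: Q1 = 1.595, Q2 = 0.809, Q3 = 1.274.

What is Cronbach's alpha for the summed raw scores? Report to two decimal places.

α = 0.60

Σσ²ᵢ = 1.595² + 0.809² + 1.274² = 4.8216
Covariances σ_ij = r_ij · s_i · s_j:
  σ(Q1,Q2) = 0.486 × 1.595 × 0.809 = 0.6271
  σ(Q1,Q3) = 0.340 × 1.595 × 1.274 = 0.6909
  σ(Q2,Q3) = 0.278 × 0.809 × 1.274 = 0.2865
σ²_T = Σσ²ᵢ + 2·Σσ_ij = 4.8216 + 2 × 1.6045 = 8.0306
α = (3/2)·(1 − 4.8216/8.0306) = 0.60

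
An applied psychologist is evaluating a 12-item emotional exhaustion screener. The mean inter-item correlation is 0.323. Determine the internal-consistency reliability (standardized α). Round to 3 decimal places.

Standardized α = k·r̄ / (1 + (k−1)·r̄) = 12 × 0.323 / (1 + 11 × 0.323)
  = 3.8760 / 4.5530 = 0.851

α = 0.851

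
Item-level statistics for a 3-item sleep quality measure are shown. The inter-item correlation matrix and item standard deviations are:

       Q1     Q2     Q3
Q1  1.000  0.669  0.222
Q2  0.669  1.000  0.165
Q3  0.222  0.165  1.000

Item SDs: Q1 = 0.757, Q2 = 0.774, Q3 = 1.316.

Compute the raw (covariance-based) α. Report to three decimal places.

α = 0.525

Σσ²ᵢ = 0.757² + 0.774² + 1.316² = 2.9040
Covariances σ_ij = r_ij · s_i · s_j:
  σ(Q1,Q2) = 0.669 × 0.757 × 0.774 = 0.3920
  σ(Q1,Q3) = 0.222 × 0.757 × 1.316 = 0.2212
  σ(Q2,Q3) = 0.165 × 0.774 × 1.316 = 0.1681
σ²_T = Σσ²ᵢ + 2·Σσ_ij = 2.9040 + 2 × 0.7813 = 4.4666
α = (3/2)·(1 − 2.9040/4.4666) = 0.525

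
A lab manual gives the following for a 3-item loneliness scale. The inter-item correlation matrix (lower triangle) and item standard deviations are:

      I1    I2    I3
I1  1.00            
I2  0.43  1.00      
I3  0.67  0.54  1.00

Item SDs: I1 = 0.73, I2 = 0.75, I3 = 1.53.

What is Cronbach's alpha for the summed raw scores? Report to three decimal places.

Σσ²ᵢ = 0.73² + 0.75² + 1.53² = 3.4363
Covariances σ_ij = r_ij · s_i · s_j:
  σ(I1,I2) = 0.43 × 0.73 × 0.75 = 0.2354
  σ(I1,I3) = 0.67 × 0.73 × 1.53 = 0.7483
  σ(I2,I3) = 0.54 × 0.75 × 1.53 = 0.6197
σ²_T = Σσ²ᵢ + 2·Σσ_ij = 3.4363 + 2 × 1.6034 = 6.6431
α = (3/2)·(1 − 3.4363/6.6431) = 0.724

α = 0.724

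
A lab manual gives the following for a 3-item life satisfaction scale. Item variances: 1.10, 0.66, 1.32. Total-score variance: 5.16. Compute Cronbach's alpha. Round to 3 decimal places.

ΣVar(i) = 1.10 + 0.66 + 1.32 = 3.08
α = (k/(k−1))·(1 − ΣVar(i)/σ²_total) = (3/2)·(1 − 3.08/5.16) = 0.605

Cronbach's alpha = 0.605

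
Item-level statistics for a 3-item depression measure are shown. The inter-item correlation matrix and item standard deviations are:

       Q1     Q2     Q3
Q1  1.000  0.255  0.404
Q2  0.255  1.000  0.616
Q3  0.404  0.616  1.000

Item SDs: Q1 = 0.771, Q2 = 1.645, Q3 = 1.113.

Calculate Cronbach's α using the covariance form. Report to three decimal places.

Σσ²ᵢ = 0.771² + 1.645² + 1.113² = 4.5392
Covariances σ_ij = r_ij · s_i · s_j:
  σ(Q1,Q2) = 0.255 × 0.771 × 1.645 = 0.3234
  σ(Q1,Q3) = 0.404 × 0.771 × 1.113 = 0.3467
  σ(Q2,Q3) = 0.616 × 1.645 × 1.113 = 1.1278
σ²_T = Σσ²ᵢ + 2·Σσ_ij = 4.5392 + 2 × 1.7979 = 8.1350
α = (3/2)·(1 − 4.5392/8.1350) = 0.663

α = 0.663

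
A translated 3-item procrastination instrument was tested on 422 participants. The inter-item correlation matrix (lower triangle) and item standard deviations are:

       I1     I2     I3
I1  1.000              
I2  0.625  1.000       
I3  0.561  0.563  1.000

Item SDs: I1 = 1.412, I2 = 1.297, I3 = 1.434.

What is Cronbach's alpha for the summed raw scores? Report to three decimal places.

α = 0.806

Σσ²ᵢ = 1.412² + 1.297² + 1.434² = 5.7323
Covariances σ_ij = r_ij · s_i · s_j:
  σ(I1,I2) = 0.625 × 1.412 × 1.297 = 1.1446
  σ(I1,I3) = 0.561 × 1.412 × 1.434 = 1.1359
  σ(I2,I3) = 0.563 × 1.297 × 1.434 = 1.0471
σ²_T = Σσ²ᵢ + 2·Σσ_ij = 5.7323 + 2 × 3.3276 = 12.3875
α = (3/2)·(1 − 5.7323/12.3875) = 0.806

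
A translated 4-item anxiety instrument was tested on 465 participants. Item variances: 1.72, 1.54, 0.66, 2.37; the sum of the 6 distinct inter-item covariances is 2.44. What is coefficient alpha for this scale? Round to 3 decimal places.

coefficient alpha = 0.583

Σσᵢ² = 1.72 + 1.54 + 0.66 + 2.37 = 6.29
Sum of distinct covariances = 2.44
total variance = Σσᵢ² + 2·Σcov = 6.29 + 2 × 2.44 = 11.17
α = (4/3)·(1 − 6.29/11.17) = 0.583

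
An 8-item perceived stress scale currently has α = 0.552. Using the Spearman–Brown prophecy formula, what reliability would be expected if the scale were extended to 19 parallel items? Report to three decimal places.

Length factor m = 19/8 = 2.3750
α' = m·α / (1 + (m−1)·α)
   = 19/8 × 0.552 / (1 + (19/8 − 1) × 0.552)
   = 1.3110 / 1.7590 = 0.745

predicted reliability = 0.745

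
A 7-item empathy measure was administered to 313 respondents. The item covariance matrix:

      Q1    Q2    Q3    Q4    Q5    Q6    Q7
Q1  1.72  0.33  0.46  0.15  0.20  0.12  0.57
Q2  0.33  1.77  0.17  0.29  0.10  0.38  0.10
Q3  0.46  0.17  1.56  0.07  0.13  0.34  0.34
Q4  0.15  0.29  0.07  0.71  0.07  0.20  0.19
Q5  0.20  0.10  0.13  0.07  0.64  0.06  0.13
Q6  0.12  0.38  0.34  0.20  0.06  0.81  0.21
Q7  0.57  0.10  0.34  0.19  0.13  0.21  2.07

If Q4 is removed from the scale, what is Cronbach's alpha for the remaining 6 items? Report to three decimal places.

Cronbach's alpha = 0.551

Remaining items: Q1, Q2, Q3, Q5, Q6, Q7 (k = 6).
Σσ²ᵢ = 1.72 + 1.77 + 1.56 + 0.64 + 0.81 + 2.07 = 8.57
σ²_T = 8.57 + 2 × 3.64 = 15.85
α (item deleted) = (6/5)·(1 − 8.57/15.85) = 0.551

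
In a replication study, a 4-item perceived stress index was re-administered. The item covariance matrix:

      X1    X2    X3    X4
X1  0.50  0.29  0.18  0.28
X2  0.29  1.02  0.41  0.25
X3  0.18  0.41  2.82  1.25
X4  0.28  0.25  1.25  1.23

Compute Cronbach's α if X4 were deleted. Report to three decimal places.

Remaining items: X1, X2, X3 (k = 3).
sum of item variances = 0.50 + 1.02 + 2.82 = 4.34
total variance = 4.34 + 2 × 0.88 = 6.10
α (item deleted) = (3/2)·(1 − 4.34/6.10) = 0.433

α = 0.433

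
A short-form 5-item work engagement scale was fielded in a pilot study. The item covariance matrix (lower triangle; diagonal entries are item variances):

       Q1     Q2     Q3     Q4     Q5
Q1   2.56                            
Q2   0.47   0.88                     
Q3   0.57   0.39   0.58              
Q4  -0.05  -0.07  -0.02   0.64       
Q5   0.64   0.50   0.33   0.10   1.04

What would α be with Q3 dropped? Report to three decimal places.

α = 0.511

Remaining items: Q1, Q2, Q4, Q5 (k = 4).
Σσᵢ² = 2.56 + 0.88 + 0.64 + 1.04 = 5.12
Var(T) = 5.12 + 2 × 1.59 = 8.30
α (item deleted) = (4/3)·(1 − 5.12/8.30) = 0.511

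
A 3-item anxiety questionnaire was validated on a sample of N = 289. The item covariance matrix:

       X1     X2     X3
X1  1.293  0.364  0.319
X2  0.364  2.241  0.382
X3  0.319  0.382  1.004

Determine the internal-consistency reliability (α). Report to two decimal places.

ΣVar(i) = 1.293 + 2.241 + 1.004 = 4.538
Sum of the distinct covariances = 1.065
σ²_T = 4.538 + 2 × 1.065 = 6.668
α = (k/(k−1))·(1 − ΣVar(i)/σ²_T) = (3/2)·(1 − 4.538/6.668) = 0.48

α = 0.48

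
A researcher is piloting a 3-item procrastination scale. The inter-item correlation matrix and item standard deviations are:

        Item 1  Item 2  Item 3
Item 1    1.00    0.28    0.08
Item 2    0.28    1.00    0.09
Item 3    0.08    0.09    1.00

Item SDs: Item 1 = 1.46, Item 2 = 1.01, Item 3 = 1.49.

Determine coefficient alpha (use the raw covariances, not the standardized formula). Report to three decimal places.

Σσ²ᵢ = 1.46² + 1.01² + 1.49² = 5.3718
Covariances σ_ij = r_ij · s_i · s_j:
  σ(Item 1,Item 2) = 0.28 × 1.46 × 1.01 = 0.4129
  σ(Item 1,Item 3) = 0.08 × 1.46 × 1.49 = 0.1740
  σ(Item 2,Item 3) = 0.09 × 1.01 × 1.49 = 0.1354
σ²_T = Σσ²ᵢ + 2·Σσ_ij = 5.3718 + 2 × 0.7223 = 6.8164
α = (3/2)·(1 − 5.3718/6.8164) = 0.318

coefficient alpha = 0.318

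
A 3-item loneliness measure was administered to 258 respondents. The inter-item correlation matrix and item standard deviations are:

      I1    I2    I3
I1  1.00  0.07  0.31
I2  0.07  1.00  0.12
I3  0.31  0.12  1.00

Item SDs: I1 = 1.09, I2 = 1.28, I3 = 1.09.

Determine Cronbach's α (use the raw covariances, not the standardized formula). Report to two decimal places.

Σσ²ᵢ = 1.09² + 1.28² + 1.09² = 4.0146
Covariances σ_ij = r_ij · s_i · s_j:
  σ(I1,I2) = 0.07 × 1.09 × 1.28 = 0.0977
  σ(I1,I3) = 0.31 × 1.09 × 1.09 = 0.3683
  σ(I2,I3) = 0.12 × 1.28 × 1.09 = 0.1674
σ²_T = Σσ²ᵢ + 2·Σσ_ij = 4.0146 + 2 × 0.6334 = 5.2814
α = (3/2)·(1 − 4.0146/5.2814) = 0.36

α = 0.36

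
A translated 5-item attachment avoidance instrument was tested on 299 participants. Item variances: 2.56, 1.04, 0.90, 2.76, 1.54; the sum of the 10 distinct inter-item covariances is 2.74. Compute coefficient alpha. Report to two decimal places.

Σσ²ᵢ = 2.56 + 1.04 + 0.90 + 2.76 + 1.54 = 8.80
Sum of distinct covariances = 2.74
σ²_total = Σσ²ᵢ + 2·Σcov = 8.80 + 2 × 2.74 = 14.28
α = (5/4)·(1 − 8.80/14.28) = 0.48

coefficient alpha = 0.48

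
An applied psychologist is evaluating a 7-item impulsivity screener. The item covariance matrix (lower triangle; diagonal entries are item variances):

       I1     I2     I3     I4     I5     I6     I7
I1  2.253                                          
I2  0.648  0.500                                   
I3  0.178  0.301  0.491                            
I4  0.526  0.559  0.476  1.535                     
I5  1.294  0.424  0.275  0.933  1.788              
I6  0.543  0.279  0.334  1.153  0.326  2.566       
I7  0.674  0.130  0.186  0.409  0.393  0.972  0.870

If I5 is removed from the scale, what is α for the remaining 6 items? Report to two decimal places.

α = 0.77

Remaining items: I1, I2, I3, I4, I6, I7 (k = 6).
Σσ²ᵢ = 2.253 + 0.500 + 0.491 + 1.535 + 2.566 + 0.870 = 8.215
σ²_total = 8.215 + 2 × 7.368 = 22.951
α (item deleted) = (6/5)·(1 − 8.215/22.951) = 0.77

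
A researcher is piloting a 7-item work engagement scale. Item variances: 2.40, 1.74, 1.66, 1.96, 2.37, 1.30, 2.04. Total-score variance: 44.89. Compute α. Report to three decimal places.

sum of item variances = 2.40 + 1.74 + 1.66 + 1.96 + 2.37 + 1.30 + 2.04 = 13.47
α = (k/(k−1))·(1 − sum of item variances/σ²_total) = (7/6)·(1 − 13.47/44.89) = 0.817

α = 0.817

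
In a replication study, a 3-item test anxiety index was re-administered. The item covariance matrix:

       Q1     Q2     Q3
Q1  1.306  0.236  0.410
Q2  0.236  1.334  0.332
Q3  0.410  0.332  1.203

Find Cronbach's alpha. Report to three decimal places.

ΣVar(i) = 1.306 + 1.334 + 1.203 = 3.843
Σ_{i<j} σ_ij = 0.978
Var(T) = 3.843 + 2 × 0.978 = 5.799
α = (k/(k−1))·(1 − ΣVar(i)/Var(T)) = (3/2)·(1 − 3.843/5.799) = 0.506

α = 0.506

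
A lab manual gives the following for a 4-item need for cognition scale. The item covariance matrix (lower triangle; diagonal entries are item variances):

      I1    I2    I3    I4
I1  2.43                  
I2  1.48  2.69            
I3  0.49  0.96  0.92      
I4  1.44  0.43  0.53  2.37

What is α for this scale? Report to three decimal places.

Σσᵢ² = 2.43 + 2.69 + 0.92 + 2.37 = 8.41
Sum of off-diagonal covariances = 5.33
total variance = 8.41 + 2 × 5.33 = 19.07
α = (k/(k−1))·(1 − Σσᵢ²/total variance) = (4/3)·(1 − 8.41/19.07) = 0.745

α = 0.745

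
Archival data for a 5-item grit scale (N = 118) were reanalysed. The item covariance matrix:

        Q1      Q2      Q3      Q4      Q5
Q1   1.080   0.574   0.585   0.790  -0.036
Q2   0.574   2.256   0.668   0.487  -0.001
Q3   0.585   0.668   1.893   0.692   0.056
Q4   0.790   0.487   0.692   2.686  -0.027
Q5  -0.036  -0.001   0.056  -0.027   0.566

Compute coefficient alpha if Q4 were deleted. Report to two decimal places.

Remaining items: Q1, Q2, Q3, Q5 (k = 4).
Σσᵢ² = 1.080 + 2.256 + 1.893 + 0.566 = 5.795
total variance = 5.795 + 2 × 1.846 = 9.487
α (item deleted) = (4/3)·(1 − 5.795/9.487) = 0.52

coefficient alpha = 0.52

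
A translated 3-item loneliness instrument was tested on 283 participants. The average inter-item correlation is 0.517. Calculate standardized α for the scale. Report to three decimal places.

standardized α = 0.763

Standardized α = k·r̄ / (1 + (k−1)·r̄) = 3 × 0.517 / (1 + 2 × 0.517)
  = 1.5510 / 2.0340 = 0.763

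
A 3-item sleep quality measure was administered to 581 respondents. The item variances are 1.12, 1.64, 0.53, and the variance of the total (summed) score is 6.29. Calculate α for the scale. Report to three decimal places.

Σσ²ᵢ = 1.12 + 1.64 + 0.53 = 3.29
α = (k/(k−1))·(1 − Σσ²ᵢ/σ²_total) = (3/2)·(1 − 3.29/6.29) = 0.715

α = 0.715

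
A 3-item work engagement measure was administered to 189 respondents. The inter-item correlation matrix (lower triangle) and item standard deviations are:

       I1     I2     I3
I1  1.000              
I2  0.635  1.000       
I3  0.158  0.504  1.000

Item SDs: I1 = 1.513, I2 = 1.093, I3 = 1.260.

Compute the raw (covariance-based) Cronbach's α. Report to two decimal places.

Σσ²ᵢ = 1.513² + 1.093² + 1.260² = 5.0714
Covariances σ_ij = r_ij · s_i · s_j:
  σ(I1,I2) = 0.635 × 1.513 × 1.093 = 1.0501
  σ(I1,I3) = 0.158 × 1.513 × 1.260 = 0.3012
  σ(I2,I3) = 0.504 × 1.093 × 1.260 = 0.6941
σ²_T = Σσ²ᵢ + 2·Σσ_ij = 5.0714 + 2 × 2.0454 = 9.1622
α = (3/2)·(1 − 5.0714/9.1622) = 0.67

Cronbach's α = 0.67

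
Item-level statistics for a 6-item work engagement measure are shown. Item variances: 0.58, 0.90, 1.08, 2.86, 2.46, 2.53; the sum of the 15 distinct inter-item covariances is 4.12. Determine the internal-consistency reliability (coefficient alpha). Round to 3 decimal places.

coefficient alpha = 0.530

Σσᵢ² = 0.58 + 0.90 + 1.08 + 2.86 + 2.46 + 2.53 = 10.41
Sum of distinct covariances = 4.12
Var(T) = Σσᵢ² + 2·Σcov = 10.41 + 2 × 4.12 = 18.65
α = (6/5)·(1 − 10.41/18.65) = 0.530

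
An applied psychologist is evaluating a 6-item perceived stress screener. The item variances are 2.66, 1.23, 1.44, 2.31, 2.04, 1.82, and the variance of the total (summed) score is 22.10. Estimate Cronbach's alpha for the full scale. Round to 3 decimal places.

α = 0.576

ΣVar(i) = 2.66 + 1.23 + 1.44 + 2.31 + 2.04 + 1.82 = 11.50
α = (k/(k−1))·(1 − ΣVar(i)/total variance) = (6/5)·(1 − 11.50/22.10) = 0.576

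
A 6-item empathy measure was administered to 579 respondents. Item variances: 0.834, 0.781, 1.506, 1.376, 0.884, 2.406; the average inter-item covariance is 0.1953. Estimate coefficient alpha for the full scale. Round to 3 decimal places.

sum of item variances = 0.834 + 0.781 + 1.506 + 1.376 + 0.884 + 2.406 = 7.787
Sum of the 15 distinct covariances = 15 × 0.1953 = 2.9295
σ²_T = sum of item variances + 2·Σcov = 7.787 + 2 × 2.9295 = 13.6460
α = (6/5)·(1 − 7.787/13.6460) = 0.515

α = 0.515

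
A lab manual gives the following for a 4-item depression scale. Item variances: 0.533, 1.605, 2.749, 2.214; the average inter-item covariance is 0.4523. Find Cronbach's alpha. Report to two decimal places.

sum of item variances = 0.533 + 1.605 + 2.749 + 2.214 = 7.101
Sum of the 6 distinct covariances = 6 × 0.4523 = 2.7138
σ²_T = sum of item variances + 2·Σcov = 7.101 + 2 × 2.7138 = 12.5286
α = (4/3)·(1 − 7.101/12.5286) = 0.58

Cronbach's alpha = 0.58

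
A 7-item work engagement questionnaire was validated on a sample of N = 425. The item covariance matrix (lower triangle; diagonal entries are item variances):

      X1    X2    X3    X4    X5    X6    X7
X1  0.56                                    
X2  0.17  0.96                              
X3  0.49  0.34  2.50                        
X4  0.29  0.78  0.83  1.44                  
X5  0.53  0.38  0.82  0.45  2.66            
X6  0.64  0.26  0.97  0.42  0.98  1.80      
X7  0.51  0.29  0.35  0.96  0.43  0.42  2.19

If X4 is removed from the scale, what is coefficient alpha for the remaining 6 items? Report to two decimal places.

α = 0.70

Remaining items: X1, X2, X3, X5, X6, X7 (k = 6).
sum of item variances = 0.56 + 0.96 + 2.50 + 2.66 + 1.80 + 2.19 = 10.67
Var(T) = 10.67 + 2 × 7.58 = 25.83
α (item deleted) = (6/5)·(1 − 10.67/25.83) = 0.70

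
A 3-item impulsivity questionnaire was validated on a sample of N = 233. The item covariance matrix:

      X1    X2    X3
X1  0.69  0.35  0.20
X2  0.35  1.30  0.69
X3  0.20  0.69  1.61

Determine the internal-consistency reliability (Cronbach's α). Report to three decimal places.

α = 0.612

ΣVar(i) = 0.69 + 1.30 + 1.61 = 3.60
Sum of the distinct covariances = 1.24
σ²_T = 3.60 + 2 × 1.24 = 6.08
α = (k/(k−1))·(1 − ΣVar(i)/σ²_T) = (3/2)·(1 − 3.60/6.08) = 0.612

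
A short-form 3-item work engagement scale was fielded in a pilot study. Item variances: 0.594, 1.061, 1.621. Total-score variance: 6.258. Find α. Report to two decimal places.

Σσ²ᵢ = 0.594 + 1.061 + 1.621 = 3.276
α = (k/(k−1))·(1 − Σσ²ᵢ/σ²_total) = (3/2)·(1 − 3.276/6.258) = 0.71

α = 0.71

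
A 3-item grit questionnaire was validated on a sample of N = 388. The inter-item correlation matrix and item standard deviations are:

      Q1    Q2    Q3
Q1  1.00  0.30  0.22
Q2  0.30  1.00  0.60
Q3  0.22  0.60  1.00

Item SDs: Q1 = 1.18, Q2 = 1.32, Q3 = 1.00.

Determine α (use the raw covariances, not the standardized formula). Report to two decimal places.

Σσ²ᵢ = 1.18² + 1.32² + 1.00² = 4.1348
Covariances σ_ij = r_ij · s_i · s_j:
  σ(Q1,Q2) = 0.30 × 1.18 × 1.32 = 0.4673
  σ(Q1,Q3) = 0.22 × 1.18 × 1.00 = 0.2596
  σ(Q2,Q3) = 0.60 × 1.32 × 1.00 = 0.7920
σ²_T = Σσ²ᵢ + 2·Σσ_ij = 4.1348 + 2 × 1.5189 = 7.1726
α = (3/2)·(1 − 4.1348/7.1726) = 0.64

α = 0.64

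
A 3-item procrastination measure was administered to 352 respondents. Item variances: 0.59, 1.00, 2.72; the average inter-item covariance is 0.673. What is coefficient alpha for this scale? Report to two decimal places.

α = 0.73

Σσᵢ² = 0.59 + 1.00 + 2.72 = 4.31
Sum of the 3 distinct covariances = 3 × 0.673 = 2.019
Var(T) = Σσᵢ² + 2·Σcov = 4.31 + 2 × 2.019 = 8.348
α = (3/2)·(1 − 4.31/8.348) = 0.73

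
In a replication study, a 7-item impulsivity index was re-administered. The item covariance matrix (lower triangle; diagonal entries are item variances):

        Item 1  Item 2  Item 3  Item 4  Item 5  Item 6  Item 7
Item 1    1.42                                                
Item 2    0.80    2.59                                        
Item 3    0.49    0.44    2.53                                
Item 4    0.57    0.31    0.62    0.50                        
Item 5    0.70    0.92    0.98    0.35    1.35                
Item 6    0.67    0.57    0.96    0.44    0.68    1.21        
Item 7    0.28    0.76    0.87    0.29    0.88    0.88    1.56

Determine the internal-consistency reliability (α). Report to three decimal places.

Σσ²ᵢ = 1.42 + 2.59 + 2.53 + 0.50 + 1.35 + 1.21 + 1.56 = 11.16
Σ_{i<j} σ_ij = 13.46
total variance = 11.16 + 2 × 13.46 = 38.08
α = (k/(k−1))·(1 − Σσ²ᵢ/total variance) = (7/6)·(1 − 11.16/38.08) = 0.825

α = 0.825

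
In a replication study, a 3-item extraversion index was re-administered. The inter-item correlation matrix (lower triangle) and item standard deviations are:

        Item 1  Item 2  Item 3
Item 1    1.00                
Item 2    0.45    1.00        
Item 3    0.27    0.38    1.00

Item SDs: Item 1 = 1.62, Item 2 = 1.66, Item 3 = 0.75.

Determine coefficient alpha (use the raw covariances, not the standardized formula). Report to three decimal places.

α = 0.606

Σσ²ᵢ = 1.62² + 1.66² + 0.75² = 5.9425
Covariances σ_ij = r_ij · s_i · s_j:
  σ(Item 1,Item 2) = 0.45 × 1.62 × 1.66 = 1.2101
  σ(Item 1,Item 3) = 0.27 × 1.62 × 0.75 = 0.3281
  σ(Item 2,Item 3) = 0.38 × 1.66 × 0.75 = 0.4731
σ²_T = Σσ²ᵢ + 2·Σσ_ij = 5.9425 + 2 × 2.0113 = 9.9651
α = (3/2)·(1 − 5.9425/9.9651) = 0.606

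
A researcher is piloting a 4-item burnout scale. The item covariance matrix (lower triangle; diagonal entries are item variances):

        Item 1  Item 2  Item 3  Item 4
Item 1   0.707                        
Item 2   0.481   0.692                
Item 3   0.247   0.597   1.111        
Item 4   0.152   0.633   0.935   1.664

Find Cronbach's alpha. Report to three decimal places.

ΣVar(i) = 0.707 + 0.692 + 1.111 + 1.664 = 4.174
Sum of the distinct covariances = 3.045
Var(T) = 4.174 + 2 × 3.045 = 10.264
α = (k/(k−1))·(1 − ΣVar(i)/Var(T)) = (4/3)·(1 − 4.174/10.264) = 0.791

Cronbach's alpha = 0.791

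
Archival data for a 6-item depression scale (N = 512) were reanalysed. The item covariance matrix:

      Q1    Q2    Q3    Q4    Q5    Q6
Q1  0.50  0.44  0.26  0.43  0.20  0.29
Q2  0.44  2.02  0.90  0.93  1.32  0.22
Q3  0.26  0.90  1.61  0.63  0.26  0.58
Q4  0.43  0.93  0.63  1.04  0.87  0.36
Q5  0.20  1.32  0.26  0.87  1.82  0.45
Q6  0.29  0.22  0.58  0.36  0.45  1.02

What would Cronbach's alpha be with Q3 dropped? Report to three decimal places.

Cronbach's alpha = 0.791

Remaining items: Q1, Q2, Q4, Q5, Q6 (k = 5).
ΣVar(i) = 0.50 + 2.02 + 1.04 + 1.82 + 1.02 = 6.40
total variance = 6.40 + 2 × 5.51 = 17.42
α (item deleted) = (5/4)·(1 − 6.40/17.42) = 0.791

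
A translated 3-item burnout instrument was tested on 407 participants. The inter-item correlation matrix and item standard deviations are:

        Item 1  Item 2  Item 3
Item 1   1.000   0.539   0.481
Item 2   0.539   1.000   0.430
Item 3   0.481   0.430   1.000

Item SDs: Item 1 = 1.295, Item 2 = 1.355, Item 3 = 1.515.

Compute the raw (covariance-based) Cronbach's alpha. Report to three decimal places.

Cronbach's alpha = 0.733

Σσ²ᵢ = 1.295² + 1.355² + 1.515² = 5.8083
Covariances σ_ij = r_ij · s_i · s_j:
  σ(Item 1,Item 2) = 0.539 × 1.295 × 1.355 = 0.9458
  σ(Item 1,Item 3) = 0.481 × 1.295 × 1.515 = 0.9437
  σ(Item 2,Item 3) = 0.430 × 1.355 × 1.515 = 0.8827
σ²_T = Σσ²ᵢ + 2·Σσ_ij = 5.8083 + 2 × 2.7722 = 11.3527
α = (3/2)·(1 − 5.8083/11.3527) = 0.733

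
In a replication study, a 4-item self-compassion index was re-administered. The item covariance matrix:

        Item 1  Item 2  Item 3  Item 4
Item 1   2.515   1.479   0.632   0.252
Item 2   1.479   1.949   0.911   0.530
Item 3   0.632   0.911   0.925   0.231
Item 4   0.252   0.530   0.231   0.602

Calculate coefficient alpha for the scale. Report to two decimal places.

α = 0.77

sum of item variances = 2.515 + 1.949 + 0.925 + 0.602 = 5.991
Sum of off-diagonal covariances = 4.035
σ²_T = 5.991 + 2 × 4.035 = 14.061
α = (k/(k−1))·(1 − sum of item variances/σ²_T) = (4/3)·(1 − 5.991/14.061) = 0.77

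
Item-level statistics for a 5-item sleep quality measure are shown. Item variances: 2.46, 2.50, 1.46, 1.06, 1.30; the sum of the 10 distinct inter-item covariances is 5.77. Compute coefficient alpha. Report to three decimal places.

Σσ²ᵢ = 2.46 + 2.50 + 1.46 + 1.06 + 1.30 = 8.78
Sum of distinct covariances = 5.77
Var(T) = Σσ²ᵢ + 2·Σcov = 8.78 + 2 × 5.77 = 20.32
α = (5/4)·(1 − 8.78/20.32) = 0.710

coefficient alpha = 0.710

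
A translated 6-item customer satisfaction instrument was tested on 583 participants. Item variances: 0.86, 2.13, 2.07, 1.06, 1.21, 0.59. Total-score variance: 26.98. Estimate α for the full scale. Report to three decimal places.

α = 0.848

sum of item variances = 0.86 + 2.13 + 2.07 + 1.06 + 1.21 + 0.59 = 7.92
α = (k/(k−1))·(1 − sum of item variances/total variance) = (6/5)·(1 − 7.92/26.98) = 0.848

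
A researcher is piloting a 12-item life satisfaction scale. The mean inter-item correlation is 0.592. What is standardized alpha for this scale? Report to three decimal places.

Standardized α = k·r̄ / (1 + (k−1)·r̄) = 12 × 0.592 / (1 + 11 × 0.592)
  = 7.1040 / 7.5120 = 0.946

α = 0.946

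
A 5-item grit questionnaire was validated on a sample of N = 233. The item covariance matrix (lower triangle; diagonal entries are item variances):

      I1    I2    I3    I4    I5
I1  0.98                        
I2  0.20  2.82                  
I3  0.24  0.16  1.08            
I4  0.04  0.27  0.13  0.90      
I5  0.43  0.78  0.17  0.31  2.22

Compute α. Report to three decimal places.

Σσᵢ² = 0.98 + 2.82 + 1.08 + 0.90 + 2.22 = 8.00
Σ_{i<j} σ_ij = 2.73
Var(T) = 8.00 + 2 × 2.73 = 13.46
α = (k/(k−1))·(1 − Σσᵢ²/Var(T)) = (5/4)·(1 − 8.00/13.46) = 0.507

α = 0.507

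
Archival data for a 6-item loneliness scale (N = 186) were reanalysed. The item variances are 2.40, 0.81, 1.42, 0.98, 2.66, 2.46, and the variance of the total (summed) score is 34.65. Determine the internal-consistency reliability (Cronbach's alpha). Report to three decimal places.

Cronbach's alpha = 0.828

Σσᵢ² = 2.40 + 0.81 + 1.42 + 0.98 + 2.66 + 2.46 = 10.73
α = (k/(k−1))·(1 − Σσᵢ²/total variance) = (6/5)·(1 − 10.73/34.65) = 0.828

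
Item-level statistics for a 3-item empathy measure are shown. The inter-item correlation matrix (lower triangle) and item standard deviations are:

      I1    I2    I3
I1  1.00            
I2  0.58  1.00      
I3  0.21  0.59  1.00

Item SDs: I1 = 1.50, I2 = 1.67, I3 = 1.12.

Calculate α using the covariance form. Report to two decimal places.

Σσ²ᵢ = 1.50² + 1.67² + 1.12² = 6.2933
Covariances σ_ij = r_ij · s_i · s_j:
  σ(I1,I2) = 0.58 × 1.50 × 1.67 = 1.4529
  σ(I1,I3) = 0.21 × 1.50 × 1.12 = 0.3528
  σ(I2,I3) = 0.59 × 1.67 × 1.12 = 1.1035
σ²_T = Σσ²ᵢ + 2·Σσ_ij = 6.2933 + 2 × 2.9092 = 12.1117
α = (3/2)·(1 − 6.2933/12.1117) = 0.72

α = 0.72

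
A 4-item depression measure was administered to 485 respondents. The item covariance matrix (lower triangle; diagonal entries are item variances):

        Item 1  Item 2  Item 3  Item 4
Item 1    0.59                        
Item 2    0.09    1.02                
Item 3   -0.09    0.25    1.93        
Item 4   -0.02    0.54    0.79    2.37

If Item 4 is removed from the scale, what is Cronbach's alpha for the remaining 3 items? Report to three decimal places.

α = 0.186

Remaining items: Item 1, Item 2, Item 3 (k = 3).
ΣVar(i) = 0.59 + 1.02 + 1.93 = 3.54
σ²_total = 3.54 + 2 × 0.25 = 4.04
α (item deleted) = (3/2)·(1 − 3.54/4.04) = 0.186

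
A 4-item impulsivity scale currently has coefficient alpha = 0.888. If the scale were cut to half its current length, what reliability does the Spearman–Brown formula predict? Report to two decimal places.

predicted reliability = 0.80

Length factor m = 1/2
α' = m·α / (1 − (1−m)·α)
   = 1/2 × 0.888 / (1 − (1 − 1/2) × 0.888)
   = 0.4440 / 0.5560 = 0.80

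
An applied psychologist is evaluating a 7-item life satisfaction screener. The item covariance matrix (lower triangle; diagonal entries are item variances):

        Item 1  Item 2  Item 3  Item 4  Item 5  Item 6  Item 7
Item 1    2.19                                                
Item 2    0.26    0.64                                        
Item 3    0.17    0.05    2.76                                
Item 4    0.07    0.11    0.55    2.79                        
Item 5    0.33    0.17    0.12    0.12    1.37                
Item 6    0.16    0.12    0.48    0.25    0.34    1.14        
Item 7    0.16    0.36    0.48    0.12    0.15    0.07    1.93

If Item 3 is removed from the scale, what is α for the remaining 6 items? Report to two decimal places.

Remaining items: Item 1, Item 2, Item 4, Item 5, Item 6, Item 7 (k = 6).
Σσ²ᵢ = 2.19 + 0.64 + 2.79 + 1.37 + 1.14 + 1.93 = 10.06
σ²_T = 10.06 + 2 × 2.79 = 15.64
α (item deleted) = (6/5)·(1 − 10.06/15.64) = 0.43

α = 0.43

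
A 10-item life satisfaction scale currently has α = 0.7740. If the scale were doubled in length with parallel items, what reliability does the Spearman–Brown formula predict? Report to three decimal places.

Length factor m = 2
α' = m·α / (1 + (m−1)·α)
   = 2 × 0.7740 / (1 + (2 − 1) × 0.7740)
   = 1.5480 / 1.7740 = 0.873

predicted reliability = 0.873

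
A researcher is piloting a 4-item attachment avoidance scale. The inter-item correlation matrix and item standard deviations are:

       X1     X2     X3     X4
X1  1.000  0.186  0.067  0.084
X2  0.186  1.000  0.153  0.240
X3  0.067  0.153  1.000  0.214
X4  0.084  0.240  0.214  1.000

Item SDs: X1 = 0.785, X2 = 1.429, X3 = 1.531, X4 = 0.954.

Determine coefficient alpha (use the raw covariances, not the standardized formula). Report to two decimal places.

α = 0.41

Σσ²ᵢ = 0.785² + 1.429² + 1.531² + 0.954² = 5.9123
Covariances σ_ij = r_ij · s_i · s_j:
  σ(X1,X2) = 0.186 × 0.785 × 1.429 = 0.2086
  σ(X1,X3) = 0.067 × 0.785 × 1.531 = 0.0805
  σ(X1,X4) = 0.084 × 0.785 × 0.954 = 0.0629
  σ(X2,X3) = 0.153 × 1.429 × 1.531 = 0.3347
  σ(X2,X4) = 0.240 × 1.429 × 0.954 = 0.3272
  σ(X3,X4) = 0.214 × 1.531 × 0.954 = 0.3126
σ²_T = Σσ²ᵢ + 2·Σσ_ij = 5.9123 + 2 × 1.3265 = 8.5653
α = (4/3)·(1 − 5.9123/8.5653) = 0.41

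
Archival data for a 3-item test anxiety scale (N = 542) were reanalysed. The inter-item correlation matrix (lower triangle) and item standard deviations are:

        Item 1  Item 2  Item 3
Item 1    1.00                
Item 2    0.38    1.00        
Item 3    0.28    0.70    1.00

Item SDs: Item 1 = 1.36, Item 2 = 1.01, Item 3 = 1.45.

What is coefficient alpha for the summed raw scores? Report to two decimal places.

Σσ²ᵢ = 1.36² + 1.01² + 1.45² = 4.9722
Covariances σ_ij = r_ij · s_i · s_j:
  σ(Item 1,Item 2) = 0.38 × 1.36 × 1.01 = 0.5220
  σ(Item 1,Item 3) = 0.28 × 1.36 × 1.45 = 0.5522
  σ(Item 2,Item 3) = 0.70 × 1.01 × 1.45 = 1.0252
σ²_T = Σσ²ᵢ + 2·Σσ_ij = 4.9722 + 2 × 2.0994 = 9.1710
α = (3/2)·(1 − 4.9722/9.1710) = 0.69

coefficient alpha = 0.69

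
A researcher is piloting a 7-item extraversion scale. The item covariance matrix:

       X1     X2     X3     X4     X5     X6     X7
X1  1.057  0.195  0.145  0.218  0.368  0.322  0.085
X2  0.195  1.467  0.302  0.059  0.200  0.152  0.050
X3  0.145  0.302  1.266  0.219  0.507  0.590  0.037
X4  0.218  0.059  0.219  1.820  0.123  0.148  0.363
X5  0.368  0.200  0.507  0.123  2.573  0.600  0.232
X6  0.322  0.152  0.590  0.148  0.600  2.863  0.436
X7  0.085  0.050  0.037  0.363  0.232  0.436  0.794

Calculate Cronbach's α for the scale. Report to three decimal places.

Cronbach's α = 0.554

Σσᵢ² = 1.057 + 1.467 + 1.266 + 1.820 + 2.573 + 2.863 + 0.794 = 11.840
Sum of off-diagonal covariances = 5.351
Var(T) = 11.840 + 2 × 5.351 = 22.542
α = (k/(k−1))·(1 − Σσᵢ²/Var(T)) = (7/6)·(1 − 11.840/22.542) = 0.554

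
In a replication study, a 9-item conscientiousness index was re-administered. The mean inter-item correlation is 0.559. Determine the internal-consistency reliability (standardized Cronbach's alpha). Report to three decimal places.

α = 0.919

Standardized α = k·r̄ / (1 + (k−1)·r̄) = 9 × 0.559 / (1 + 8 × 0.559)
  = 5.0310 / 5.4720 = 0.919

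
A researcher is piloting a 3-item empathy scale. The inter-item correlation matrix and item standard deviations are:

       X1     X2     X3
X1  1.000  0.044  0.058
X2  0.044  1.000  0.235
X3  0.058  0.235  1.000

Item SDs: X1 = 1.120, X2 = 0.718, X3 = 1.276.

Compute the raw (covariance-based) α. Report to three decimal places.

α = 0.246

Σσ²ᵢ = 1.120² + 0.718² + 1.276² = 3.3981
Covariances σ_ij = r_ij · s_i · s_j:
  σ(X1,X2) = 0.044 × 1.120 × 0.718 = 0.0354
  σ(X1,X3) = 0.058 × 1.120 × 1.276 = 0.0829
  σ(X2,X3) = 0.235 × 0.718 × 1.276 = 0.2153
σ²_T = Σσ²ᵢ + 2·Σσ_ij = 3.3981 + 2 × 0.3336 = 4.0653
α = (3/2)·(1 − 3.3981/4.0653) = 0.246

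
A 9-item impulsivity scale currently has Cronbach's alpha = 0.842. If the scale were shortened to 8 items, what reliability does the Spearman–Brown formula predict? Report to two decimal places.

predicted reliability = 0.83

Length factor m = 8/9 = 0.8889
α' = m·α / (1 − (1−m)·α)
   = 8/9 × 0.842 / (1 − (1 − 8/9) × 0.842)
   = 0.7484 / 0.9064 = 0.83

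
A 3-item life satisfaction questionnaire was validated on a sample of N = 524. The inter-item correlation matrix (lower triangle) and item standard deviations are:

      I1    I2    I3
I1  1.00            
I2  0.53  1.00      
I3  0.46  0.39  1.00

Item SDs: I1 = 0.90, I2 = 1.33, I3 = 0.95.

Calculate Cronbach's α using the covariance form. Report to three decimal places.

Cronbach's α = 0.699

Σσ²ᵢ = 0.90² + 1.33² + 0.95² = 3.4814
Covariances σ_ij = r_ij · s_i · s_j:
  σ(I1,I2) = 0.53 × 0.90 × 1.33 = 0.6344
  σ(I1,I3) = 0.46 × 0.90 × 0.95 = 0.3933
  σ(I2,I3) = 0.39 × 1.33 × 0.95 = 0.4928
σ²_T = Σσ²ᵢ + 2·Σσ_ij = 3.4814 + 2 × 1.5205 = 6.5224
α = (3/2)·(1 − 3.4814/6.5224) = 0.699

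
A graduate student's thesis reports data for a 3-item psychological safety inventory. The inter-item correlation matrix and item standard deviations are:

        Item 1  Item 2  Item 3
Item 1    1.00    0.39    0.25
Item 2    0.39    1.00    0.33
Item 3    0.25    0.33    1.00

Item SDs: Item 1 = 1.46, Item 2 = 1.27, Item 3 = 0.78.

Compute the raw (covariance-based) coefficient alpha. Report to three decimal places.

α = 0.570

Σσ²ᵢ = 1.46² + 1.27² + 0.78² = 4.3529
Covariances σ_ij = r_ij · s_i · s_j:
  σ(Item 1,Item 2) = 0.39 × 1.46 × 1.27 = 0.7231
  σ(Item 1,Item 3) = 0.25 × 1.46 × 0.78 = 0.2847
  σ(Item 2,Item 3) = 0.33 × 1.27 × 0.78 = 0.3269
σ²_T = Σσ²ᵢ + 2·Σσ_ij = 4.3529 + 2 × 1.3347 = 7.0223
α = (3/2)·(1 − 4.3529/7.0223) = 0.570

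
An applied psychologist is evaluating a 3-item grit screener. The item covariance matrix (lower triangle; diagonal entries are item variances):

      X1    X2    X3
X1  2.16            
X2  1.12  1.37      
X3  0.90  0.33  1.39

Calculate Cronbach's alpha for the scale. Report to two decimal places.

sum of item variances = 2.16 + 1.37 + 1.39 = 4.92
Sum of off-diagonal covariances = 2.35
Var(T) = 4.92 + 2 × 2.35 = 9.62
α = (k/(k−1))·(1 − sum of item variances/Var(T)) = (3/2)·(1 − 4.92/9.62) = 0.73

Cronbach's alpha = 0.73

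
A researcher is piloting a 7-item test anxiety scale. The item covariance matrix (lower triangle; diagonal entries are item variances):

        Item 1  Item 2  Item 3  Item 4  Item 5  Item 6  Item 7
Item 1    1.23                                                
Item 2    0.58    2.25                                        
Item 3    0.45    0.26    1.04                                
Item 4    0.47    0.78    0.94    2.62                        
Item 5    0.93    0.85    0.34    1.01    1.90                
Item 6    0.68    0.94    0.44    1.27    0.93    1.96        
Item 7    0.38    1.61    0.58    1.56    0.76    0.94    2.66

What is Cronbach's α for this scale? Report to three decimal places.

α = 0.828

Σσ²ᵢ = 1.23 + 2.25 + 1.04 + 2.62 + 1.90 + 1.96 + 2.66 = 13.66
Sum of the distinct covariances = 16.70
Var(T) = 13.66 + 2 × 16.70 = 47.06
α = (k/(k−1))·(1 − Σσ²ᵢ/Var(T)) = (7/6)·(1 − 13.66/47.06) = 0.828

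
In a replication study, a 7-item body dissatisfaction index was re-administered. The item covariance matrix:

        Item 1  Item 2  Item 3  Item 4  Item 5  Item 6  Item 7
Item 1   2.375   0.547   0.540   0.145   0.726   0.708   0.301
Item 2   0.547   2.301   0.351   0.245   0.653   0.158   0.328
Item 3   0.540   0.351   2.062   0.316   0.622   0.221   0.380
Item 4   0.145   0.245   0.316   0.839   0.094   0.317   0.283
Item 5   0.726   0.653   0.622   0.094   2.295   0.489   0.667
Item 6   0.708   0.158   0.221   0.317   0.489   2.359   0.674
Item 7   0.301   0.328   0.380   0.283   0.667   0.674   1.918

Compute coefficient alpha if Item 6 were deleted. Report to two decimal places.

α = 0.62

Remaining items: Item 1, Item 2, Item 3, Item 4, Item 5, Item 7 (k = 6).
Σσ²ᵢ = 2.375 + 2.301 + 2.062 + 0.839 + 2.295 + 1.918 = 11.790
Var(T) = 11.790 + 2 × 6.198 = 24.186
α (item deleted) = (6/5)·(1 − 11.790/24.186) = 0.62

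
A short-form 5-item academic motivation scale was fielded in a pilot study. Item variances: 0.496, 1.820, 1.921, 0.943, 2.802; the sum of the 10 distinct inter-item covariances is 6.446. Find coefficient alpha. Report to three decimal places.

coefficient alpha = 0.772

Σσ²ᵢ = 0.496 + 1.820 + 1.921 + 0.943 + 2.802 = 7.982
Sum of distinct covariances = 6.446
σ²_total = Σσ²ᵢ + 2·Σcov = 7.982 + 2 × 6.446 = 20.874
α = (5/4)·(1 − 7.982/20.874) = 0.772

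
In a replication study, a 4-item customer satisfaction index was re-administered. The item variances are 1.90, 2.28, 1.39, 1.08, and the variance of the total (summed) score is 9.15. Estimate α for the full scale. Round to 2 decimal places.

Σσ²ᵢ = 1.90 + 2.28 + 1.39 + 1.08 = 6.65
α = (k/(k−1))·(1 − Σσ²ᵢ/Var(T)) = (4/3)·(1 − 6.65/9.15) = 0.36

α = 0.36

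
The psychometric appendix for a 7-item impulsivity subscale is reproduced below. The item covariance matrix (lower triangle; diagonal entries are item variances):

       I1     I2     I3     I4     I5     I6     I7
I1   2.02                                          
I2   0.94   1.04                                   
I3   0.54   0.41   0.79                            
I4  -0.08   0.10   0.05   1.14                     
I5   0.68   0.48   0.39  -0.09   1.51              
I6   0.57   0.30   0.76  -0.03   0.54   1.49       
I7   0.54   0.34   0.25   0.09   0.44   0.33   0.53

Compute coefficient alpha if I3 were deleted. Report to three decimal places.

coefficient alpha = 0.686

Remaining items: I1, I2, I4, I5, I6, I7 (k = 6).
Σσᵢ² = 2.02 + 1.04 + 1.14 + 1.51 + 1.49 + 0.53 = 7.73
Var(T) = 7.73 + 2 × 5.15 = 18.03
α (item deleted) = (6/5)·(1 − 7.73/18.03) = 0.686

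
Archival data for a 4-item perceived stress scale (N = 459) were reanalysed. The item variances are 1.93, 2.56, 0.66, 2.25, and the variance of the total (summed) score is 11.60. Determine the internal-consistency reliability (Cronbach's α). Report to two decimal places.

Cronbach's α = 0.48

sum of item variances = 1.93 + 2.56 + 0.66 + 2.25 = 7.40
α = (k/(k−1))·(1 − sum of item variances/Var(T)) = (4/3)·(1 − 7.40/11.60) = 0.48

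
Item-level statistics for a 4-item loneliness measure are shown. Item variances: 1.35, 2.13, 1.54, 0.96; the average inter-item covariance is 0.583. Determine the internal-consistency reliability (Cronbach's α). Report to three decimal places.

α = 0.719

sum of item variances = 1.35 + 2.13 + 1.54 + 0.96 = 5.98
Sum of the 6 distinct covariances = 6 × 0.583 = 3.498
σ²_T = sum of item variances + 2·Σcov = 5.98 + 2 × 3.498 = 12.976
α = (4/3)·(1 − 5.98/12.976) = 0.719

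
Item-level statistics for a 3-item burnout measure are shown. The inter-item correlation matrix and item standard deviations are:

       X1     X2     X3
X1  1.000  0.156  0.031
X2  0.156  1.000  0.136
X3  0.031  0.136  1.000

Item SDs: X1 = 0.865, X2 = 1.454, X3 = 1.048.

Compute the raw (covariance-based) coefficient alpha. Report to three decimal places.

Σσ²ᵢ = 0.865² + 1.454² + 1.048² = 3.9606
Covariances σ_ij = r_ij · s_i · s_j:
  σ(X1,X2) = 0.156 × 0.865 × 1.454 = 0.1962
  σ(X1,X3) = 0.031 × 0.865 × 1.048 = 0.0281
  σ(X2,X3) = 0.136 × 1.454 × 1.048 = 0.2072
σ²_T = Σσ²ᵢ + 2·Σσ_ij = 3.9606 + 2 × 0.4315 = 4.8236
α = (3/2)·(1 − 3.9606/4.8236) = 0.268

coefficient alpha = 0.268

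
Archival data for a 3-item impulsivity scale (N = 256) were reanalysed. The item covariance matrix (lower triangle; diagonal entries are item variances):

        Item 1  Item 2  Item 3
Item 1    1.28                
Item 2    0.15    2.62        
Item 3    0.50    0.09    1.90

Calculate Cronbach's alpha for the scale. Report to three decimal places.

α = 0.305

sum of item variances = 1.28 + 2.62 + 1.90 = 5.80
Sum of off-diagonal covariances = 0.74
total variance = 5.80 + 2 × 0.74 = 7.28
α = (k/(k−1))·(1 − sum of item variances/total variance) = (3/2)·(1 − 5.80/7.28) = 0.305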